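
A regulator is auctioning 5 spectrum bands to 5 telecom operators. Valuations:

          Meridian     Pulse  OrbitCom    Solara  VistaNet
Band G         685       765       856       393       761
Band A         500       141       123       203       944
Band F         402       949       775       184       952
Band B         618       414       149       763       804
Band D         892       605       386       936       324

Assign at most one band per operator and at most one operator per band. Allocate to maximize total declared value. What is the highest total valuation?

This is a one-to-one assignment (maximum-weight bipartite matching).
Optimal: Meridian→Band D ($892M), Pulse→Band F ($949M), OrbitCom→Band G ($856M), Solara→Band B ($763M), VistaNet→Band A ($944M) — total 892+949+856+763+944 = $4404M.

Maximum total: $4404M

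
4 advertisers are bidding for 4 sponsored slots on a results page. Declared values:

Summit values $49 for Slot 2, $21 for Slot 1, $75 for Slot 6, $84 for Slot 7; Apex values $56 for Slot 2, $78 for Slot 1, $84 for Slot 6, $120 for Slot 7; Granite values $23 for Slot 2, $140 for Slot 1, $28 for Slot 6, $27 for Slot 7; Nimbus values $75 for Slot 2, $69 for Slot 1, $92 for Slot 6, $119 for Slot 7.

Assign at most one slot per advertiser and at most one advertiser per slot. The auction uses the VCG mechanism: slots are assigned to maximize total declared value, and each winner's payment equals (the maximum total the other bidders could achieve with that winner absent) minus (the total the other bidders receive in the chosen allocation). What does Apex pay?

Apex pays $44.

Efficient allocation: Summit→Slot 6 ($75), Apex→Slot 7 ($120), Granite→Slot 1 ($140), Nimbus→Slot 2 ($75); total welfare W = $410.
Apex receives Slot 7 at value $120, so the others get W − 120 = $290.
Without Apex: best allocation of the remaining 3 bidders over all 4 slots is Summit→Slot 6 ($75), Granite→Slot 1 ($140), Nimbus→Slot 7 ($119), total $334.
VCG payment = (others' best without Apex) − (others' welfare with Apex) = 334 − 290 = $44.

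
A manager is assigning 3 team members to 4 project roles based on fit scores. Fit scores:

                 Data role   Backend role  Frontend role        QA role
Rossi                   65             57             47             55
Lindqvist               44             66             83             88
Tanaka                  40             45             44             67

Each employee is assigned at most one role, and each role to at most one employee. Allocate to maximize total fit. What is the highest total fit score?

Optimal: Rossi→Data role (65 pts), Lindqvist→Frontend role (83 pts), Tanaka→QA role (67 pts) — total 65+83+67 = 215 pts.
Row-greedy (each employee in turn takes its best remaining role) gives 198 pts, worse by 17.
Swapping Rossi↔Tanaka (Rossi→QA role 55 pts, Tanaka→Data role 40 pts) loses 37.

Max total: 215 pts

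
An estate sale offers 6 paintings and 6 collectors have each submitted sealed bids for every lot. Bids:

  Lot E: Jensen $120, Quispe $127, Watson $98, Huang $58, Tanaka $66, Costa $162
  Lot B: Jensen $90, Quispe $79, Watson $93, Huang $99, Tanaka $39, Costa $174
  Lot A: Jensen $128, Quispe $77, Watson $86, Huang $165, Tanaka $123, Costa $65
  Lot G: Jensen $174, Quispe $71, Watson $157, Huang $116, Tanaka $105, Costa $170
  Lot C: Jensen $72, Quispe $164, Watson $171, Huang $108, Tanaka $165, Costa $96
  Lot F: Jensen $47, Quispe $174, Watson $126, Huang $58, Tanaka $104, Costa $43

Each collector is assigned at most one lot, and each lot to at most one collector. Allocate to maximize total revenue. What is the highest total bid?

This is the linear assignment problem.
Optimal: Jensen→Lot E ($120), Quispe→Lot F ($174), Watson→Lot G ($157), Huang→Lot A ($165), Tanaka→Lot C ($165), Costa→Lot B ($174) — total 120+174+157+165+165+174 = $955.
Swapping Jensen↔Costa (Jensen→Lot B $90, Costa→Lot E $162) loses 42.
Checked against all permutations: $955 is optimal.

Maximum total: $955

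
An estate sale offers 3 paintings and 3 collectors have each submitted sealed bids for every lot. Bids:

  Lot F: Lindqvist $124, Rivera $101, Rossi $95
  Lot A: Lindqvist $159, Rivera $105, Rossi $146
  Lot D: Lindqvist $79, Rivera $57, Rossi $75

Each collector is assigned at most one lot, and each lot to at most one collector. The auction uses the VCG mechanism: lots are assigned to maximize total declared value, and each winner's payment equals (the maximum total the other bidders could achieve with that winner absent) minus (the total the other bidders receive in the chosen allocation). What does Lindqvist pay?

Lindqvist pays $71.

Efficient allocation: Lindqvist→Lot A ($159), Rivera→Lot F ($101), Rossi→Lot D ($75); total welfare W = $335.
Lindqvist receives Lot A at value $159, so the others get W − 159 = $176.
Without Lindqvist: best allocation of the remaining 2 bidders over all 3 lots is Rivera→Lot F ($101), Rossi→Lot A ($146), total $247.
VCG payment = (others' best without Lindqvist) − (others' welfare with Lindqvist) = 247 − 176 = $71.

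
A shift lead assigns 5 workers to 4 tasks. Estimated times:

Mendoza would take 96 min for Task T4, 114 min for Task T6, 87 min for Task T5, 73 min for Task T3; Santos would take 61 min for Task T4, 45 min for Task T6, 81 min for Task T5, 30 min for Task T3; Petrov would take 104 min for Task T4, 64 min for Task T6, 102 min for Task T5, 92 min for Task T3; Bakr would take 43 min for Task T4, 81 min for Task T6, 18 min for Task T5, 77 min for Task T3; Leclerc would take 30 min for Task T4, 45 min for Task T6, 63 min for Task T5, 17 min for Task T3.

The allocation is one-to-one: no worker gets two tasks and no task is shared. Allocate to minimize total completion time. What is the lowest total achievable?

Optimal: Leclerc→Task T4 (30 min), Petrov→Task T6 (64 min), Bakr→Task T5 (18 min), Santos→Task T3 (30 min) — total 30+64+18+30 = 142 min.
Row-greedy (each worker in turn takes its cheapest remaining task) gives 263 min, worse by 121.

Min total: 142 min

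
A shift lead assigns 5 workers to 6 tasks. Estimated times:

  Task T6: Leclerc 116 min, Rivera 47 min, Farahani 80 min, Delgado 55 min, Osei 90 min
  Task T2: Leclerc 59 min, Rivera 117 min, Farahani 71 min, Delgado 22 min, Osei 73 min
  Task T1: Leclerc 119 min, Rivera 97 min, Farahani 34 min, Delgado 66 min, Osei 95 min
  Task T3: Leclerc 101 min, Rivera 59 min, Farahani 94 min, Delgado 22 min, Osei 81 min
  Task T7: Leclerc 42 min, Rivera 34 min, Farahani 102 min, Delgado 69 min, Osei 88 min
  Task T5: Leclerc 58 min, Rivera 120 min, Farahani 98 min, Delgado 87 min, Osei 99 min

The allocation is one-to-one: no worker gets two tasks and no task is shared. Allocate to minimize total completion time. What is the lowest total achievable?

Min total: 218 min

Optimal: Leclerc→Task T7 (42 min), Rivera→Task T6 (47 min), Farahani→Task T1 (34 min), Delgado→Task T3 (22 min), Osei→Task T2 (73 min) — total 42+47+34+22+73 = 218 min.
Column-greedy (each task in turn goes to its cheapest remaining worker) gives 226 min, worse by 8.
Next-best assignment: Leclerc→Task T5, Rivera→Task T7, Farahani→Task T1, Delgado→Task T3, Osei→Task T2 = 221 min.
Every other assignment is strictly worse.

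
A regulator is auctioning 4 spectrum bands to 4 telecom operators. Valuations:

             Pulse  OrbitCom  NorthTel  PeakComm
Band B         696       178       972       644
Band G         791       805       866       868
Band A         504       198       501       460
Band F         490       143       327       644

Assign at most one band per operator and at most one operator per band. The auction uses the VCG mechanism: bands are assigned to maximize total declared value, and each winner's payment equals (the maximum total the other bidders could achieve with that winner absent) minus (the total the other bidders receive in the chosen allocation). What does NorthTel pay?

Efficient allocation: Pulse→Band A ($504M), OrbitCom→Band G ($805M), NorthTel→Band B ($972M), PeakComm→Band F ($644M); total welfare W = $2925M.
NorthTel receives Band B at value $972M, so the others get W − 972 = $1953M.
Without NorthTel: best allocation of the remaining 3 bidders over all 4 bands is Pulse→Band B ($696M), OrbitCom→Band G ($805M), PeakComm→Band F ($644M), total $2145M.
VCG payment = (others' best without NorthTel) − (others' welfare with NorthTel) = 2145 − 1953 = $192M.

NorthTel pays $192M.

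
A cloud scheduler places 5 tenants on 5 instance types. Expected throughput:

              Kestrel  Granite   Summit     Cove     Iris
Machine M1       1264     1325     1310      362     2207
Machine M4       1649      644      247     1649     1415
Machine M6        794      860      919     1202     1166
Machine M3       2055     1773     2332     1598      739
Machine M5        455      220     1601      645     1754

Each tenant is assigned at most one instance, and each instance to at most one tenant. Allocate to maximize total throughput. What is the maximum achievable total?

Maximum total: 8432 ops/s

Optimal: Kestrel→Machine M4 (1649 ops/s), Granite→Machine M3 (1773 ops/s), Summit→Machine M5 (1601 ops/s), Cove→Machine M6 (1202 ops/s), Iris→Machine M1 (2207 ops/s) — total 1649+1773+1601+1202+2207 = 8432 ops/s.
Next-best assignment: Kestrel→Machine M3, Granite→Machine M6, Summit→Machine M5, Cove→Machine M4, Iris→Machine M1 = 8372 ops/s.
Swapping Granite↔Summit (Granite→Machine M5 220 ops/s, Summit→Machine M3 2332 ops/s) loses 822.
Checked against all permutations: 8432 ops/s is optimal.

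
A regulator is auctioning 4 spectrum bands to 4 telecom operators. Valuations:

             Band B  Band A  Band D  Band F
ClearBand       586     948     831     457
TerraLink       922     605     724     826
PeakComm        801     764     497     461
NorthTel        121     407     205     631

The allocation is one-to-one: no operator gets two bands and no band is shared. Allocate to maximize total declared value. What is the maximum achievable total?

Max total: $3148M

Optimal: ClearBand→Band D ($831M), TerraLink→Band B ($922M), PeakComm→Band A ($764M), NorthTel→Band F ($631M) — total 831+922+764+631 = $3148M.
Max-entry greedy (repeatedly take the single best remaining cell) gives $2998M, worse by 150.
Swapping NorthTel↔TerraLink (NorthTel→Band B $121M, TerraLink→Band F $826M) loses 606.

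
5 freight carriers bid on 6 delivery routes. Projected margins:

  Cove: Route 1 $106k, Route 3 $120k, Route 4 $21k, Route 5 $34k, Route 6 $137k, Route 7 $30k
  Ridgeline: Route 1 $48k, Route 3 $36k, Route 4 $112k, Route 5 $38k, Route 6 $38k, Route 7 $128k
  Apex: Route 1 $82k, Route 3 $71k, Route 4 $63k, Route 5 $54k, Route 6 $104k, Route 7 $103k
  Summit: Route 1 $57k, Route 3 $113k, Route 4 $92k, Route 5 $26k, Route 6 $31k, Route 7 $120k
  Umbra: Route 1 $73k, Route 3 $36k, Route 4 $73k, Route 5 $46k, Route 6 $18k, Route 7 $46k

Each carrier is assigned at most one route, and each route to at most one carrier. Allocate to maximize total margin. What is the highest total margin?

Maximum total: $538k

Optimal: Cove→Route 6 ($137k), Ridgeline→Route 4 ($112k), Apex→Route 7 ($103k), Summit→Route 3 ($113k), Umbra→Route 1 ($73k) — total 137+112+103+113+73 = $538k.
Next-best assignment: Cove→Route 6, Ridgeline→Route 7, Apex→Route 1, Summit→Route 3, Umbra→Route 4 = $533k.
Checked against all permutations: $538k is optimal.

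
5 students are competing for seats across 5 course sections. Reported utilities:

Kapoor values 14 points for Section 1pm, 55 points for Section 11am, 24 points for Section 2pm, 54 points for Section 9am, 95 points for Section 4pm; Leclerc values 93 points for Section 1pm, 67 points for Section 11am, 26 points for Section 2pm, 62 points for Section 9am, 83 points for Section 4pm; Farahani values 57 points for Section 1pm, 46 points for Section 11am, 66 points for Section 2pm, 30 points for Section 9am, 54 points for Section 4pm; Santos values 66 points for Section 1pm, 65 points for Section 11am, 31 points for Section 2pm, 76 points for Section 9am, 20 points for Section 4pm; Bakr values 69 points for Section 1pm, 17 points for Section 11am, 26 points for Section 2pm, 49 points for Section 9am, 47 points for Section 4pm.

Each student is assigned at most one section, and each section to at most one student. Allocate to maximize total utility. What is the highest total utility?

Max total: 373 points

Optimal: Kapoor→Section 4pm (95 points), Leclerc→Section 11am (67 points), Farahani→Section 2pm (66 points), Santos→Section 9am (76 points), Bakr→Section 1pm (69 points) — total 95+67+66+76+69 = 373 points.
Max-entry greedy (repeatedly take the single best remaining cell) gives 347 points, worse by 26.
Next-best assignment: Kapoor→Section 4pm, Leclerc→Section 1pm, Farahani→Section 2pm, Santos→Section 11am, Bakr→Section 9am = 368 points.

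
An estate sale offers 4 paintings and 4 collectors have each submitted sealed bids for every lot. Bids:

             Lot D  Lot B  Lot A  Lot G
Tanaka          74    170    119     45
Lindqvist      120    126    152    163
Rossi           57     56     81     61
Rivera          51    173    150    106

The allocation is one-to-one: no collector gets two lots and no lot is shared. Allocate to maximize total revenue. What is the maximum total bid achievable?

Optimal: Tanaka→Lot B ($170), Lindqvist→Lot G ($163), Rossi→Lot D ($57), Rivera→Lot A ($150) — total 170+163+57+150 = $540.
Column-greedy (each lot in turn goes to its best remaining collector) gives $473, worse by 67.
No other one-to-one assignment exceeds $540.

Maximum total: $540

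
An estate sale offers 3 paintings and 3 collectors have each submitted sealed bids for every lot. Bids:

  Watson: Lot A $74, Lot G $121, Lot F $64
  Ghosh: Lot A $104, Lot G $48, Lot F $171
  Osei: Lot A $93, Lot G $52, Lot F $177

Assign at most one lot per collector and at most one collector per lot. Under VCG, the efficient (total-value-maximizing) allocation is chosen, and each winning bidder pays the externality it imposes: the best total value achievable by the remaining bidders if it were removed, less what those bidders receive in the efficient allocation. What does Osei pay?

Osei pays $67.

Efficient allocation: Watson→Lot G ($121), Ghosh→Lot A ($104), Osei→Lot F ($177); total welfare W = $402.
Osei receives Lot F at value $177, so the others get W − 177 = $225.
Without Osei: best allocation of the remaining 2 bidders over all 3 lots is Watson→Lot G ($121), Ghosh→Lot F ($171), total $292.
VCG payment = (others' best without Osei) − (others' welfare with Osei) = 292 − 225 = $67.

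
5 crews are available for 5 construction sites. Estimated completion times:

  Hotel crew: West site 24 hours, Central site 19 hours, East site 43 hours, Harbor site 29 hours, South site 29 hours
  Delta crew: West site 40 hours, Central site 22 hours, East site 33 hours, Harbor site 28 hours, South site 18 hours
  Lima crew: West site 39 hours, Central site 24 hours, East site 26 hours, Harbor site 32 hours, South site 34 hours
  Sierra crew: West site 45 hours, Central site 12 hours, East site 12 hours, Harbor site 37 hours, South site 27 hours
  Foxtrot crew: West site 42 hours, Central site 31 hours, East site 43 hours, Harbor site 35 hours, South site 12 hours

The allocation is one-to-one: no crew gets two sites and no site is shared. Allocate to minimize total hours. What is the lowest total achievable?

Optimal: Hotel crew→West site (24 hours), Delta crew→Harbor site (28 hours), Lima crew→Central site (24 hours), Sierra crew→East site (12 hours), Foxtrot crew→South site (12 hours) — total 24+28+24+12+12 = 100 hours.
Next-best assignment: Hotel crew→West site, Delta crew→Central site, Lima crew→Harbor site, Sierra crew→East site, Foxtrot crew→South site = 102 hours.
Every other assignment is strictly worse.

Minimum total: 100 hours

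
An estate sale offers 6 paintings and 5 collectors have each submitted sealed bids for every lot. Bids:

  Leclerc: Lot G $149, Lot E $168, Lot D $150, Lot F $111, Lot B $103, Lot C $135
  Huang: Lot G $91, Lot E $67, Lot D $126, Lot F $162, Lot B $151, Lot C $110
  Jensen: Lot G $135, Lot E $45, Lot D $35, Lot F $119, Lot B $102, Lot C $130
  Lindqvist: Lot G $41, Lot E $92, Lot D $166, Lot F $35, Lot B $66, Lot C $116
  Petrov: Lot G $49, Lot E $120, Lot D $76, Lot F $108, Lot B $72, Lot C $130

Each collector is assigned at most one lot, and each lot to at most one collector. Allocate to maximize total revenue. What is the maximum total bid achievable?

Optimal: Leclerc→Lot E ($168), Huang→Lot F ($162), Jensen→Lot G ($135), Lindqvist→Lot D ($166), Petrov→Lot C ($130) — total 168+162+135+166+130 = $761.
Column-greedy (each lot in turn goes to its best remaining collector) gives $699, worse by 62.
Swapping Huang↔Lindqvist (Huang→Lot D $126, Lindqvist→Lot F $35) loses 167.

Maximum total: $761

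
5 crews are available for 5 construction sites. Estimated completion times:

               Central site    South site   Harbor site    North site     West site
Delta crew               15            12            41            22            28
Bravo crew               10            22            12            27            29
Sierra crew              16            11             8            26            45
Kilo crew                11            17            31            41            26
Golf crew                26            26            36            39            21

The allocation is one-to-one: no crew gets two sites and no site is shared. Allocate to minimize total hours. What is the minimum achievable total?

Optimal: Delta crew→North site (22 hours), Bravo crew→Harbor site (12 hours), Sierra crew→South site (11 hours), Kilo crew→Central site (11 hours), Golf crew→West site (21 hours) — total 22+12+11+11+21 = 77 hours.
Column-greedy (each site in turn goes to its cheapest remaining crew) gives 95 hours, worse by 18.
Swapping Sierra crew↔Delta crew (Sierra crew→North site 26 hours, Delta crew→South site 12 hours) adds 5.

Minimum total: 77 hours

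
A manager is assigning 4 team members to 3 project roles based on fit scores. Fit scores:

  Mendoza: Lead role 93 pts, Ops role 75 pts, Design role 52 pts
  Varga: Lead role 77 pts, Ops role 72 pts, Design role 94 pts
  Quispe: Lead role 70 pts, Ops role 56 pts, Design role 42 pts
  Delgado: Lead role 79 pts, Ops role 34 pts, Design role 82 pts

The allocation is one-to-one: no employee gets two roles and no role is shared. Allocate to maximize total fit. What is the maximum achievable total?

Max total: 248 pts

This is a one-to-one assignment (maximum-weight bipartite matching).
Optimal: Delgado→Lead role (79 pts), Mendoza→Ops role (75 pts), Varga→Design role (94 pts) — total 79+75+94 = 248 pts.
Column-greedy (each role in turn goes to its best remaining employee) gives 247 pts, worse by 1.
Checked against all permutations: 248 pts is optimal.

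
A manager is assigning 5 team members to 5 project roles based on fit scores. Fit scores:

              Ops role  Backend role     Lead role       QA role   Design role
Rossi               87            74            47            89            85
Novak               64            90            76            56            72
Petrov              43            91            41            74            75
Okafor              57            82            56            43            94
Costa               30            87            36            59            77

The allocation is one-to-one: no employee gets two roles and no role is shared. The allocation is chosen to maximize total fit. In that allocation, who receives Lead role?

Optimal: Rossi→Ops role (87 pts), Novak→Lead role (76 pts), Petrov→QA role (74 pts), Okafor→Design role (94 pts), Costa→Backend role (87 pts) — total 87+76+74+94+87 = 418 pts.
Row-greedy (each employee in turn takes its best remaining role) gives 347 pts, worse by 71.
Swapping Costa↔Petrov (Costa→QA role 59 pts, Petrov→Backend role 91 pts) loses 11.
Novak's own top role is Backend role (90 pts), but forcing Novak→Backend role and reassigning the rest optimally gives only 384 pts — worse by 34.

Novak receives Lead role.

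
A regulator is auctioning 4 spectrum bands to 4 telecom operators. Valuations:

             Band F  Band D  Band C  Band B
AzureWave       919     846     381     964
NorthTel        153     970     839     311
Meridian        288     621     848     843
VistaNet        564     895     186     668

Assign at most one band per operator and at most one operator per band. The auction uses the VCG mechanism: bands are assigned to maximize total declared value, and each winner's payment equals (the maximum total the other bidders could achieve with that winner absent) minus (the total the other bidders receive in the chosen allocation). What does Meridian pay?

Meridian pays $45M.

Efficient allocation: AzureWave→Band F ($919M), NorthTel→Band C ($839M), Meridian→Band B ($843M), VistaNet→Band D ($895M); total welfare W = $3496M.
Meridian receives Band B at value $843M, so the others get W − 843 = $2653M.
Without Meridian: best allocation of the remaining 3 bidders over all 4 bands is AzureWave→Band B ($964M), NorthTel→Band C ($839M), VistaNet→Band D ($895M), total $2698M.
VCG payment = (others' best without Meridian) − (others' welfare with Meridian) = 2698 − 2653 = $45M.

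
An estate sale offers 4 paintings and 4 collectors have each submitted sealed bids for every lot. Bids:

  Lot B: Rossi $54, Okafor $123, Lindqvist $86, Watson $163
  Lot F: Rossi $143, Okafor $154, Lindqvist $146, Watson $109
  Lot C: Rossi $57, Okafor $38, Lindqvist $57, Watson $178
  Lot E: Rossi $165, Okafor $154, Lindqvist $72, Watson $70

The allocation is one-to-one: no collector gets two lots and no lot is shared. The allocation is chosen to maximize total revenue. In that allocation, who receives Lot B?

Okafor receives Lot B.

Optimal: Rossi→Lot E ($165), Okafor→Lot B ($123), Lindqvist→Lot F ($146), Watson→Lot C ($178) — total 165+123+146+178 = $612.
Next-best assignment: Rossi→Lot E, Okafor→Lot F, Lindqvist→Lot B, Watson→Lot C = $583.
Every other assignment is strictly worse.
Okafor's own top lot is Lot F ($154), but forcing Okafor→Lot F and reassigning the rest optimally gives only $583 — worse by 29.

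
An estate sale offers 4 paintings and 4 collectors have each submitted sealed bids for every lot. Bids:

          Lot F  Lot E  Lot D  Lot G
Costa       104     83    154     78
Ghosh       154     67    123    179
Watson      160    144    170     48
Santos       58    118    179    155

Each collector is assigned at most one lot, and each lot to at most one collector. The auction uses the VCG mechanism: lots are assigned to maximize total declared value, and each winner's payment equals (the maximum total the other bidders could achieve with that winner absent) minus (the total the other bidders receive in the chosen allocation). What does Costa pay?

Costa pays $61.

Efficient allocation: Costa→Lot D ($154), Ghosh→Lot G ($179), Watson→Lot F ($160), Santos→Lot E ($118); total welfare W = $611.
Costa receives Lot D at value $154, so the others get W − 154 = $457.
Without Costa: best allocation of the remaining 3 bidders over all 4 lots is Ghosh→Lot G ($179), Watson→Lot F ($160), Santos→Lot D ($179), total $518.
VCG payment = (others' best without Costa) − (others' welfare with Costa) = 518 − 457 = $61.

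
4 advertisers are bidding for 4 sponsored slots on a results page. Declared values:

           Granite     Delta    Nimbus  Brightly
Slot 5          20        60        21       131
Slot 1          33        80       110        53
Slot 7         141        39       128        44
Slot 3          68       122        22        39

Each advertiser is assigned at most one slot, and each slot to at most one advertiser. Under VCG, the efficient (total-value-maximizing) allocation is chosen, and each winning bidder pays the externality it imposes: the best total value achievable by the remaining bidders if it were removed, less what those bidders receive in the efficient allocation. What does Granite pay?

Efficient allocation: Granite→Slot 7 ($141), Delta→Slot 3 ($122), Nimbus→Slot 1 ($110), Brightly→Slot 5 ($131); total welfare W = $504.
Granite receives Slot 7 at value $141, so the others get W − 141 = $363.
Without Granite: best allocation of the remaining 3 bidders over all 4 slots is Delta→Slot 3 ($122), Nimbus→Slot 7 ($128), Brightly→Slot 5 ($131), total $381.
VCG payment = (others' best without Granite) − (others' welfare with Granite) = 381 − 363 = $18.

Granite pays $18.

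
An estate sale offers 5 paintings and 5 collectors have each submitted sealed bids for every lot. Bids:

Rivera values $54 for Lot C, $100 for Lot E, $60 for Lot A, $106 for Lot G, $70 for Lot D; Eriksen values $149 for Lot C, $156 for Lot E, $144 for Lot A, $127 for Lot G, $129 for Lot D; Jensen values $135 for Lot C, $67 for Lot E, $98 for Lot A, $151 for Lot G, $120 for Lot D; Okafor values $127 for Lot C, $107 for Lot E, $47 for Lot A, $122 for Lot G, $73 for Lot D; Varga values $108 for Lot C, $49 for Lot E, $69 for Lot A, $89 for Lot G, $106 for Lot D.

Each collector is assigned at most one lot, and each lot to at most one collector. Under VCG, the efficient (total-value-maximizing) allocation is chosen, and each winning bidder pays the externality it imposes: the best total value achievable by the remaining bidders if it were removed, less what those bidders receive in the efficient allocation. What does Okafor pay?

Okafor pays $5.

Efficient allocation: Rivera→Lot E ($100), Eriksen→Lot A ($144), Jensen→Lot G ($151), Okafor→Lot C ($127), Varga→Lot D ($106); total welfare W = $628.
Okafor receives Lot C at value $127, so the others get W − 127 = $501.
Without Okafor: best allocation of the remaining 4 bidders over all 5 lots is Rivera→Lot E ($100), Eriksen→Lot C ($149), Jensen→Lot G ($151), Varga→Lot D ($106), total $506.
VCG payment = (others' best without Okafor) − (others' welfare with Okafor) = 506 − 501 = $5.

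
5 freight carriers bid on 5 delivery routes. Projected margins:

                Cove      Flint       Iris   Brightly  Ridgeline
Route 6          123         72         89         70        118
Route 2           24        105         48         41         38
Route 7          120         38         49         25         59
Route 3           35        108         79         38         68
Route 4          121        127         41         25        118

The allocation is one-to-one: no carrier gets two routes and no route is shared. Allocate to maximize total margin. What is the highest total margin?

Max total: $492k

Optimal: Cove→Route 7 ($120k), Flint→Route 2 ($105k), Iris→Route 3 ($79k), Brightly→Route 6 ($70k), Ridgeline→Route 4 ($118k) — total 120+105+79+70+118 = $492k.
Every other assignment is strictly worse.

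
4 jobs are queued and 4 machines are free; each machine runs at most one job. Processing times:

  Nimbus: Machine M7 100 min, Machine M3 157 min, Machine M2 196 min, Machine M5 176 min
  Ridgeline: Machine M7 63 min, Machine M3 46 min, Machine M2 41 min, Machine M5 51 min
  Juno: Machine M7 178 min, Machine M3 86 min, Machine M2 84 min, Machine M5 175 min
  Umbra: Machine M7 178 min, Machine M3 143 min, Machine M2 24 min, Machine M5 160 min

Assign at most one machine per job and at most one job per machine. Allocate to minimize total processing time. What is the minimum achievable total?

Min total: 261 min

Optimal: Nimbus→Machine M7 (100 min), Ridgeline→Machine M5 (51 min), Juno→Machine M3 (86 min), Umbra→Machine M2 (24 min) — total 100+51+86+24 = 261 min.
Next-best assignment: Nimbus→Machine M7, Ridgeline→Machine M3, Juno→Machine M5, Umbra→Machine M2 = 345 min.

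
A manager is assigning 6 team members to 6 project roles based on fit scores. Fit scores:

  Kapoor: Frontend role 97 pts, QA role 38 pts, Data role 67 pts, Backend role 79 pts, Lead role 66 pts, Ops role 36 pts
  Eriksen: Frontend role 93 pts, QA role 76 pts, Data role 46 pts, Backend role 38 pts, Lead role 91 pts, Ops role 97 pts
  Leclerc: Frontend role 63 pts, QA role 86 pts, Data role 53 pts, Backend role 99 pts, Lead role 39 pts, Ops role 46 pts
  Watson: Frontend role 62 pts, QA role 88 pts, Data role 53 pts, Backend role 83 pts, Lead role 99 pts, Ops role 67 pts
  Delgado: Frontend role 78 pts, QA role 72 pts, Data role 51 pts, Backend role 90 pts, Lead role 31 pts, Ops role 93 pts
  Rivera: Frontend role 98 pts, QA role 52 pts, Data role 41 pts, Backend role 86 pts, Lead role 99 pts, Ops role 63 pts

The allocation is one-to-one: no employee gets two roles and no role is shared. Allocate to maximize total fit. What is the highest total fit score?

Optimal: Kapoor→Data role (67 pts), Eriksen→Frontend role (93 pts), Leclerc→Backend role (99 pts), Watson→QA role (88 pts), Delgado→Ops role (93 pts), Rivera→Lead role (99 pts) — total 67+93+99+88+93+99 = 539 pts.
Max-entry greedy (repeatedly take the single best remaining cell) gives 532 pts, worse by 7.
Next-best assignment: Kapoor→Data role, Eriksen→Ops role, Leclerc→QA role, Watson→Lead role, Delgado→Backend role, Rivera→Frontend role = 537 pts.
Swapping Delgado↔Leclerc (Delgado→Backend role 90 pts, Leclerc→Ops role 46 pts) loses 56.

Max total: 539 pts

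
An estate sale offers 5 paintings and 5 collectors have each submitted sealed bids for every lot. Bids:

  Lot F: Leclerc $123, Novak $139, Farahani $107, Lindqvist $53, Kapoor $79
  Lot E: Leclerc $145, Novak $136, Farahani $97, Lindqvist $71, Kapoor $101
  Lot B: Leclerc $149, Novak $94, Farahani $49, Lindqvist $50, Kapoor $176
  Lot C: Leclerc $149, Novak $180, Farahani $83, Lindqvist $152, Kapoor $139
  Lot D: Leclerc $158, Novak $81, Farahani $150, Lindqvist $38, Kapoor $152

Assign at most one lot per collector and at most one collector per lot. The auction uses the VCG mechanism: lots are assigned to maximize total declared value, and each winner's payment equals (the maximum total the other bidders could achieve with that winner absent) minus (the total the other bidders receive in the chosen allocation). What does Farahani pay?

Efficient allocation: Leclerc→Lot E ($145), Novak→Lot F ($139), Farahani→Lot D ($150), Lindqvist→Lot C ($152), Kapoor→Lot B ($176); total welfare W = $762.
Farahani receives Lot D at value $150, so the others get W − 150 = $612.
Without Farahani: best allocation of the remaining 4 bidders over all 5 lots is Leclerc→Lot D ($158), Novak→Lot F ($139), Lindqvist→Lot C ($152), Kapoor→Lot B ($176), total $625.
VCG payment = (others' best without Farahani) − (others' welfare with Farahani) = 625 − 612 = $13.

Farahani pays $13.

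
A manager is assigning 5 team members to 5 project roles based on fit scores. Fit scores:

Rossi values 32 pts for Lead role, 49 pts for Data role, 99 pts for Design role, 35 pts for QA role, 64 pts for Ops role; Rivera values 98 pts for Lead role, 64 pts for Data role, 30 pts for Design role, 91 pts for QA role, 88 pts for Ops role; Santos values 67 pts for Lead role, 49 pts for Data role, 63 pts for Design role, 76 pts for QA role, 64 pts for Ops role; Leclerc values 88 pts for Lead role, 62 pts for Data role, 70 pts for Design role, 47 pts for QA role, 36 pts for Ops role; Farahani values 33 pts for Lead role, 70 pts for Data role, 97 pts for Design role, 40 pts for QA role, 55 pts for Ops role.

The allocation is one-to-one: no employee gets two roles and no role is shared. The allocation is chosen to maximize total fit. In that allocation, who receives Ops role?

Rivera receives Ops role.

Optimal: Rossi→Design role (99 pts), Rivera→Ops role (88 pts), Santos→QA role (76 pts), Leclerc→Lead role (88 pts), Farahani→Data role (70 pts) — total 99+88+76+88+70 = 421 pts.
Row-greedy (each employee in turn takes its best remaining role) gives 390 pts, worse by 31.
Checked against all permutations: 421 pts is optimal.
Rivera's own top role is Lead role (98 pts), but forcing Rivera→Lead role and reassigning the rest optimally gives only 397 pts — worse by 24.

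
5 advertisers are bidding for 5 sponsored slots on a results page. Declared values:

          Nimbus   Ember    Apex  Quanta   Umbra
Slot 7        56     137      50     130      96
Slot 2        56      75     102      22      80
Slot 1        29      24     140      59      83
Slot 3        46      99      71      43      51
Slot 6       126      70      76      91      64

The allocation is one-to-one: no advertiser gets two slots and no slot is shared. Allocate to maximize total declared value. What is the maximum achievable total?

Maximum total: $575

Treat this as an assignment problem: match each advertiser to one slot.
Optimal: Nimbus→Slot 6 ($126), Ember→Slot 3 ($99), Apex→Slot 1 ($140), Quanta→Slot 7 ($130), Umbra→Slot 2 ($80) — total 126+99+140+130+80 = $575.
Column-greedy (each slot in turn goes to its best remaining advertiser) gives $459, worse by 116.
Every other assignment is strictly worse.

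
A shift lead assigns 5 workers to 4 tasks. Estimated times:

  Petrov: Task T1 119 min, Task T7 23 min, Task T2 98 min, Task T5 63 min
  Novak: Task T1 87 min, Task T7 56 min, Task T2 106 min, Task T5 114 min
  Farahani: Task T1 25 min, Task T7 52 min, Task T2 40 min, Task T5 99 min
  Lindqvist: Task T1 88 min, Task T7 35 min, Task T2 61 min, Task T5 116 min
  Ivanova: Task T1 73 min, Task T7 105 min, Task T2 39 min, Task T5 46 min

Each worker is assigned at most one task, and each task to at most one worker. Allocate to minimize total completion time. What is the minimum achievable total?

Minimum total: 155 min

Optimal: Farahani→Task T1 (25 min), Petrov→Task T7 (23 min), Lindqvist→Task T2 (61 min), Ivanova→Task T5 (46 min) — total 25+23+61+46 = 155 min.
Min-entry greedy (repeatedly take the single cheapest remaining cell) gives 201 min, worse by 46.
Next-best assignment: Farahani→Task T1, Lindqvist→Task T7, Ivanova→Task T2, Petrov→Task T5 = 162 min.
Every other assignment is strictly worse.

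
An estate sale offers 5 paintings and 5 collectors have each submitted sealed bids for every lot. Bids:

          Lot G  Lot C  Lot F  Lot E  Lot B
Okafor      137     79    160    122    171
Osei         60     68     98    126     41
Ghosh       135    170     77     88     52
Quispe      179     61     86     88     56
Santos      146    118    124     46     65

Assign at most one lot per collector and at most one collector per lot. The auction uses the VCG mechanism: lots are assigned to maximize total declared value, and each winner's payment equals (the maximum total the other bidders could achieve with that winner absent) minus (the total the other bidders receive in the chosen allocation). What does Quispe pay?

Quispe pays $22.

Efficient allocation: Okafor→Lot B ($171), Osei→Lot E ($126), Ghosh→Lot C ($170), Quispe→Lot G ($179), Santos→Lot F ($124); total welfare W = $770.
Quispe receives Lot G at value $179, so the others get W − 179 = $591.
Without Quispe: best allocation of the remaining 4 bidders over all 5 lots is Okafor→Lot B ($171), Osei→Lot E ($126), Ghosh→Lot C ($170), Santos→Lot G ($146), total $613.
VCG payment = (others' best without Quispe) − (others' welfare with Quispe) = 613 − 591 = $22.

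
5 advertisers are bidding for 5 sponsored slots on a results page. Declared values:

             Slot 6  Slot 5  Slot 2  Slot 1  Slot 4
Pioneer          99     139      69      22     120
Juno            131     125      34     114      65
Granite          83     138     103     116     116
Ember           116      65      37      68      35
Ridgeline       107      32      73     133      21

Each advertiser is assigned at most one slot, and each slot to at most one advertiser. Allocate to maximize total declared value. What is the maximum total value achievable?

Max total: $597

Optimal: Pioneer→Slot 4 ($120), Juno→Slot 5 ($125), Granite→Slot 2 ($103), Ember→Slot 6 ($116), Ridgeline→Slot 1 ($133) — total 120+125+103+116+133 = $597.
Max-entry greedy (repeatedly take the single best remaining cell) gives $556, worse by 41.
Next-best assignment: Pioneer→Slot 4, Juno→Slot 1, Granite→Slot 5, Ember→Slot 6, Ridgeline→Slot 2 = $561.
Swapping Ridgeline↔Juno (Ridgeline→Slot 5 $32, Juno→Slot 1 $114) loses 112.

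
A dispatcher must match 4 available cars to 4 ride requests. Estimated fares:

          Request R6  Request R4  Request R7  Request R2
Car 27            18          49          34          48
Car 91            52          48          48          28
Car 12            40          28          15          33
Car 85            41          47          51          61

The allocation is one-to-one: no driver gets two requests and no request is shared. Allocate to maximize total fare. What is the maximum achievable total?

Max total: $198

Optimal: Car 27→Request R4 ($49), Car 91→Request R7 ($48), Car 12→Request R6 ($40), Car 85→Request R2 ($61) — total 49+48+40+61 = $198.
Column-greedy (each request in turn goes to its best remaining driver) gives $185, worse by 13.
Next-best assignment: Car 27→Request R2, Car 91→Request R4, Car 12→Request R6, Car 85→Request R7 = $187.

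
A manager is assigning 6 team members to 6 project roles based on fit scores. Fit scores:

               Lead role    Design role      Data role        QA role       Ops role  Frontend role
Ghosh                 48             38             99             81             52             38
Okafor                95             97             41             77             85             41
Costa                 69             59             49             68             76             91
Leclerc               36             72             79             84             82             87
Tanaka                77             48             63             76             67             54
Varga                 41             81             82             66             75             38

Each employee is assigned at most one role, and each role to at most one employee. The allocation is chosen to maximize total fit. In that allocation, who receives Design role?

Varga receives Design role.

This is the linear assignment problem.
Optimal: Ghosh→Data role (99 pts), Okafor→Lead role (95 pts), Costa→Frontend role (91 pts), Leclerc→Ops role (82 pts), Tanaka→QA role (76 pts), Varga→Design role (81 pts) — total 99+95+91+82+76+81 = 524 pts.
Max-entry greedy (repeatedly take the single best remaining cell) gives 523 pts, worse by 1.
Every other assignment is strictly worse.
Varga's own top role is Data role (82 pts), but forcing Varga→Data role and reassigning the rest optimally gives only 510 pts — worse by 14.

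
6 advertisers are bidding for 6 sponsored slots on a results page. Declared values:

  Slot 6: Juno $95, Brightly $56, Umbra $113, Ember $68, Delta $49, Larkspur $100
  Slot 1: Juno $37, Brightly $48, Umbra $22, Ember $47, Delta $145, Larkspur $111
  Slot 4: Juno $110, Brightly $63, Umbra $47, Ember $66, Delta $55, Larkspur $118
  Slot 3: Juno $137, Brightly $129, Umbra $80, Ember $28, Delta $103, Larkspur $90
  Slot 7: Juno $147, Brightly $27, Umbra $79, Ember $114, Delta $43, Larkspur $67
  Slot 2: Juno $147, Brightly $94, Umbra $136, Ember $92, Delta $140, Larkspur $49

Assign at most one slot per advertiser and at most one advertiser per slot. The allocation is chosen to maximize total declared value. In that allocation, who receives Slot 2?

Juno receives Slot 2.

Optimal: Juno→Slot 2 ($147), Brightly→Slot 3 ($129), Umbra→Slot 6 ($113), Ember→Slot 7 ($114), Delta→Slot 1 ($145), Larkspur→Slot 4 ($118) — total 147+129+113+114+145+118 = $766.
Max-entry greedy (repeatedly take the single best remaining cell) gives $743, worse by 23.
Next-best assignment: Juno→Slot 7, Brightly→Slot 3, Umbra→Slot 6, Ember→Slot 2, Delta→Slot 1, Larkspur→Slot 4 = $744.
Swapping Juno↔Brightly (Juno→Slot 3 $137, Brightly→Slot 2 $94) loses 45.
Juno's own top slot is Slot 7 ($147), but forcing Juno→Slot 7 and reassigning the rest optimally gives only $744 — worse by 22.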